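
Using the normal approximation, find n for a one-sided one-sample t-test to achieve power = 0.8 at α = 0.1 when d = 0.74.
n = 9

Sample size formula (one-sample t-test, normal approximation):
n = ((z_α + z_β) / d)²

z_α = 1.282 (for α = 0.1, one-sided)
z_β = 0.842 (for power = 0.8)
d = 0.74

n = ((1.282 + 0.842) / 0.74)²
n = (2.870)²
n ≈ 8.24
Round up to the next whole number: n = 9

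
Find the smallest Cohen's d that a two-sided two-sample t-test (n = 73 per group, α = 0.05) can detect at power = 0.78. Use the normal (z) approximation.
d ≈ 0.45

Minimum detectable effect (two-sample t-test, normal approximation):
d = (z_{α/2} + z_β) / √(n/2)
d = (1.960 + 0.772) / √(73/2)
d = 2.732 / 6.042
d ≈ 0.45

By Cohen's convention (0.2 small / 0.5 medium / 0.8 large): small effect.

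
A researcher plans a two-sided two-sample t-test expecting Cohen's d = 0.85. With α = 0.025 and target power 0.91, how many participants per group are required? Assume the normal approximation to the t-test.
n = 36 per group

Sample size formula (two-sample t-test, normal approximation):
n = 2 · ((z_{α/2} + z_β) / d)²

z_{α/2} = 2.241 (for α = 0.025, two-sided)
z_β = 1.341 (for power = 0.91)
d = 0.85

n = 2 · ((2.241 + 1.341) / 0.85)²
n = 2 · (4.214)²
n ≈ 35.52
Round up to the next whole number: n = 36 per group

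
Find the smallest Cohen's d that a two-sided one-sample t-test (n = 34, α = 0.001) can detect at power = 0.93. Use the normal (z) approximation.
d ≈ 0.82

Minimum detectable effect (one-sample t-test, normal approximation):
d = (z_{α/2} + z_β) / √n
d = (3.291 + 1.476) / √34
d = 4.766 / 5.831
d ≈ 0.82

By Cohen's convention (0.2 small / 0.5 medium / 0.8 large): large effect.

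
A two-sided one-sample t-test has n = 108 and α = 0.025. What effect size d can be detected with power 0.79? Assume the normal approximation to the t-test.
d ≈ 0.29

Minimum detectable effect (one-sample t-test, normal approximation):
d = (z_{α/2} + z_β) / √n
d = (2.241 + 0.806) / √108
d = 3.048 / 10.392
d ≈ 0.29

By Cohen's convention (0.2 small / 0.5 medium / 0.8 large): small effect.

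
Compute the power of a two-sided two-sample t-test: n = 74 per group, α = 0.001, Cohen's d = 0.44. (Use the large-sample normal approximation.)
Power ≈ 0.27

Power calculation (two-sample t-test, normal approximation):
z_β = d · √(n/2) - z_{α/2}
z_β = 0.44 · √(74/2) - 3.291
z_β = 0.44 · 6.083 - 3.291
z_β = -0.614

Power = Φ(z_β) = Φ(-0.614) ≈ 0.270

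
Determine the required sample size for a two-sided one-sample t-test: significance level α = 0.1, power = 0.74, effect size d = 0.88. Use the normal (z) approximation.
n = 7

Sample size formula (one-sample t-test, normal approximation):
n = ((z_{α/2} + z_β) / d)²

z_{α/2} = 1.645 (for α = 0.1, two-sided)
z_β = 0.643 (for power = 0.74)
d = 0.88

n = ((1.645 + 0.643) / 0.88)²
n = (2.600)²
n ≈ 6.76
Round up to the next whole number: n = 7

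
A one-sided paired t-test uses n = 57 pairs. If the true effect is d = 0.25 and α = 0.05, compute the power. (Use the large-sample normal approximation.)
Power ≈ 0.60

Power calculation (paired t-test, normal approximation):
z_β = d · √n - z_α
z_β = 0.25 · √57 - 1.645
z_β = 0.25 · 7.550 - 1.645
z_β = 0.243

Power = Φ(z_β) = Φ(0.243) ≈ 0.596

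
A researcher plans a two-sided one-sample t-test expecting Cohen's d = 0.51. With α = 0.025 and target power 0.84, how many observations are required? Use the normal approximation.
n = 41

Sample size formula (one-sample t-test, normal approximation):
n = ((z_{α/2} + z_β) / d)²

z_{α/2} = 2.241 (for α = 0.025, two-sided)
z_β = 0.994 (for power = 0.84)
d = 0.51

n = ((2.241 + 0.994) / 0.51)²
n = (6.343)²
n ≈ 40.23
Round up to the next whole number: n = 41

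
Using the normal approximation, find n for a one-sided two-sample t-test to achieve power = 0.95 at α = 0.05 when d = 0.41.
n = 129 per group

Sample size formula (two-sample t-test, normal approximation):
n = 2 · ((z_α + z_β) / d)²

z_α = 1.645 (for α = 0.05, one-sided)
z_β = 1.645 (for power = 0.95)
d = 0.41

n = 2 · ((1.645 + 1.645) / 0.41)²
n = 2 · (8.024)²
n ≈ 128.77
Round up to the next whole number: n = 129 per group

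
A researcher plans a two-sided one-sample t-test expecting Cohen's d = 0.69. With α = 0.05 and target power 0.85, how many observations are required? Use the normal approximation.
n = 19

Sample size formula (one-sample t-test, normal approximation):
n = ((z_{α/2} + z_β) / d)²

z_{α/2} = 1.960 (for α = 0.05, two-sided)
z_β = 1.036 (for power = 0.85)
d = 0.69

n = ((1.960 + 1.036) / 0.69)²
n = (4.342)²
n ≈ 18.85
Round up to the next whole number: n = 19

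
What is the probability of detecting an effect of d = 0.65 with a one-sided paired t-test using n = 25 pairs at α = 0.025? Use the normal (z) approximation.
Power ≈ 0.90

Power calculation (paired t-test, normal approximation):
z_β = d · √n - z_α
z_β = 0.65 · √25 - 1.960
z_β = 0.65 · 5.000 - 1.960
z_β = 1.290

Power = Φ(z_β) = Φ(1.290) ≈ 0.901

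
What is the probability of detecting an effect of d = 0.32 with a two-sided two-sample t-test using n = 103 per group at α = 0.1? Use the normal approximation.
Power ≈ 0.74

Power calculation (two-sample t-test, normal approximation):
z_β = d · √(n/2) - z_{α/2}
z_β = 0.32 · √(103/2) - 1.645
z_β = 0.32 · 7.176 - 1.645
z_β = 0.652

Power = Φ(z_β) = Φ(0.652) ≈ 0.743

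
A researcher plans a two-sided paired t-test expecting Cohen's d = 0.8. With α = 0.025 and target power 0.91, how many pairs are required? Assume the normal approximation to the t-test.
n = 21 pairs

Sample size formula (paired t-test, normal approximation):
n = ((z_{α/2} + z_β) / d)²

z_{α/2} = 2.241 (for α = 0.025, two-sided)
z_β = 1.341 (for power = 0.91)
d = 0.8

n = ((2.241 + 1.341) / 0.8)²
n = (4.478)²
n ≈ 20.05
Round up to the next whole number: n = 21 pairs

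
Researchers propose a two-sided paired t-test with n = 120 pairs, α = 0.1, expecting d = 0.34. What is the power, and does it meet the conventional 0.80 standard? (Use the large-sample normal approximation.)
Power ≈ 0.98; the study is adequately powered (power ≥ 0.80)

Power calculation (paired t-test, normal approximation):
z_β = d · √n - z_{α/2}
z_β = 0.34 · √120 - 1.645
z_β = 0.34 · 10.954 - 1.645
z_β = 2.080

Power = Φ(z_β) = Φ(2.080) ≈ 0.981

Effect size d = 0.34 is small by Cohen's convention (0.2/0.5/0.8).

Threshold: power ≥ 0.80 is conventionally adequate.
Power ≈ 0.98 → the study is adequately powered (power ≥ 0.80).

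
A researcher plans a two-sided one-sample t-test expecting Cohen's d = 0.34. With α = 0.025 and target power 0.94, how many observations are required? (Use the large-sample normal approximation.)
n = 125

Sample size formula (one-sample t-test, normal approximation):
n = ((z_{α/2} + z_β) / d)²

z_{α/2} = 2.241 (for α = 0.025, two-sided)
z_β = 1.555 (for power = 0.94)
d = 0.34

n = ((2.241 + 1.555) / 0.34)²
n = (11.165)²
n ≈ 124.66
Round up to the next whole number: n = 125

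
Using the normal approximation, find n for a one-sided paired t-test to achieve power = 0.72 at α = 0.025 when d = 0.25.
n = 104 pairs

Sample size formula (paired t-test, normal approximation):
n = ((z_α + z_β) / d)²

z_α = 1.960 (for α = 0.025, one-sided)
z_β = 0.583 (for power = 0.72)
d = 0.25

n = ((1.960 + 0.583) / 0.25)²
n = (10.172)²
n ≈ 103.47
Round up to the next whole number: n = 104 pairs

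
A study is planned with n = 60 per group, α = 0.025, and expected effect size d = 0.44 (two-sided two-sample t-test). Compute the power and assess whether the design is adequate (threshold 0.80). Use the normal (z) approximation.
Power ≈ 0.57; the study is underpowered (power < 0.80)

Power calculation (two-sample t-test, normal approximation):
z_β = d · √(n/2) - z_{α/2}
z_β = 0.44 · √(60/2) - 2.241
z_β = 0.44 · 5.477 - 2.241
z_β = 0.169

Power = Φ(z_β) = Φ(0.169) ≈ 0.567

Effect size d = 0.44 is small by Cohen's convention (0.2/0.5/0.8).

Threshold: power ≥ 0.80 is conventionally adequate.
Power ≈ 0.57 → the study is underpowered (power < 0.80).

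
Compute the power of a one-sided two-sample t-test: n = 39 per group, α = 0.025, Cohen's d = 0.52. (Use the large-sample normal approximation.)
Power ≈ 0.63

Power calculation (two-sample t-test, normal approximation):
z_β = d · √(n/2) - z_α
z_β = 0.52 · √(39/2) - 1.960
z_β = 0.52 · 4.416 - 1.960
z_β = 0.336

Power = Φ(z_β) = Φ(0.336) ≈ 0.632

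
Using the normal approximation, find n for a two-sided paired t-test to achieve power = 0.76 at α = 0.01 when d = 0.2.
n = 270 pairs

Sample size formula (paired t-test, normal approximation):
n = ((z_{α/2} + z_β) / d)²

z_{α/2} = 2.576 (for α = 0.01, two-sided)
z_β = 0.706 (for power = 0.76)
d = 0.2

n = ((2.576 + 0.706) / 0.2)²
n = (16.410)²
n ≈ 269.29
Round up to the next whole number: n = 270 pairs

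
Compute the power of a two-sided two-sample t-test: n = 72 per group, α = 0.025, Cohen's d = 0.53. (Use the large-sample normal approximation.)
Power ≈ 0.83

Power calculation (two-sample t-test, normal approximation):
z_β = d · √(n/2) - z_{α/2}
z_β = 0.53 · √(72/2) - 2.241
z_β = 0.53 · 6.000 - 2.241
z_β = 0.939

Power = Φ(z_β) = Φ(0.939) ≈ 0.826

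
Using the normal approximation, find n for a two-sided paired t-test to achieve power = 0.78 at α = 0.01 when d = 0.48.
n = 49 pairs

Sample size formula (paired t-test, normal approximation):
n = ((z_{α/2} + z_β) / d)²

z_{α/2} = 2.576 (for α = 0.01, two-sided)
z_β = 0.772 (for power = 0.78)
d = 0.48

n = ((2.576 + 0.772) / 0.48)²
n = (6.975)²
n ≈ 48.65
Round up to the next whole number: n = 49 pairs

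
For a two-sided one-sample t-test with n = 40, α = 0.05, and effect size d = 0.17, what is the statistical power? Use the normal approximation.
Power ≈ 0.19

Power calculation (one-sample t-test, normal approximation):
z_β = d · √n - z_{α/2}
z_β = 0.17 · √40 - 1.960
z_β = 0.17 · 6.325 - 1.960
z_β = -0.885

Power = Φ(z_β) = Φ(-0.885) ≈ 0.188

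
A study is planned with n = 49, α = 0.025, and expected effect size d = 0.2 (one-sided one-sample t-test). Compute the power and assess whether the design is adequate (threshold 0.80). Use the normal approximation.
Power ≈ 0.29; the study is underpowered (power < 0.80)

Power calculation (one-sample t-test, normal approximation):
z_β = d · √n - z_α
z_β = 0.2 · √49 - 1.960
z_β = 0.2 · 7.000 - 1.960
z_β = -0.560

Power = Φ(z_β) = Φ(-0.560) ≈ 0.288

Effect size d = 0.2 is small by Cohen's convention (0.2/0.5/0.8).

Threshold: power ≥ 0.80 is conventionally adequate.
Power ≈ 0.29 → the study is underpowered (power < 0.80).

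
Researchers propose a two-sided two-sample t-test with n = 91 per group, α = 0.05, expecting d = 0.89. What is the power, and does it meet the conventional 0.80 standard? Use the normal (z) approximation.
Power ≈ 1.00; the study is adequately powered (power ≥ 0.80)

Power calculation (two-sample t-test, normal approximation):
z_β = d · √(n/2) - z_{α/2}
z_β = 0.89 · √(91/2) - 1.960
z_β = 0.89 · 6.745 - 1.960
z_β = 4.043

Power = Φ(z_β) = Φ(4.043) ≈ 1.000

Effect size d = 0.89 is large by Cohen's convention (0.2/0.5/0.8).

Threshold: power ≥ 0.80 is conventionally adequate.
Power ≈ 1.00 → the study is adequately powered (power ≥ 0.80).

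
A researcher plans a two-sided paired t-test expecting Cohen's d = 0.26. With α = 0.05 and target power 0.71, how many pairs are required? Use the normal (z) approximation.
n = 94 pairs

Sample size formula (paired t-test, normal approximation):
n = ((z_{α/2} + z_β) / d)²

z_{α/2} = 1.960 (for α = 0.05, two-sided)
z_β = 0.553 (for power = 0.71)
d = 0.26

n = ((1.960 + 0.553) / 0.26)²
n = (9.665)²
n ≈ 93.41
Round up to the next whole number: n = 94 pairs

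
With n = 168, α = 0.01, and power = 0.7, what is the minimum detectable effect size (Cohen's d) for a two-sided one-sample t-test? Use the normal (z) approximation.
d ≈ 0.24

Minimum detectable effect (one-sample t-test, normal approximation):
d = (z_{α/2} + z_β) / √n
d = (2.576 + 0.524) / √168
d = 3.100 / 12.961
d ≈ 0.24

By Cohen's convention (0.2 small / 0.5 medium / 0.8 large): small effect.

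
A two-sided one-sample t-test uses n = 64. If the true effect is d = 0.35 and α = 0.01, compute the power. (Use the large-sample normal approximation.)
Power ≈ 0.59

Power calculation (one-sample t-test, normal approximation):
z_β = d · √n - z_{α/2}
z_β = 0.35 · √64 - 2.576
z_β = 0.35 · 8.000 - 2.576
z_β = 0.224

Power = Φ(z_β) = Φ(0.224) ≈ 0.589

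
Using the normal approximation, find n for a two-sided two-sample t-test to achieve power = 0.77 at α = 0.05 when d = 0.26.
n = 216 per group

Sample size formula (two-sample t-test, normal approximation):
n = 2 · ((z_{α/2} + z_β) / d)²

z_{α/2} = 1.960 (for α = 0.05, two-sided)
z_β = 0.739 (for power = 0.77)
d = 0.26

n = 2 · ((1.960 + 0.739) / 0.26)²
n = 2 · (10.381)²
n ≈ 215.53
Round up to the next whole number: n = 216 per group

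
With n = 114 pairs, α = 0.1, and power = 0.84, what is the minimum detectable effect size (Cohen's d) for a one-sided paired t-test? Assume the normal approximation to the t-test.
d ≈ 0.21

Minimum detectable effect (paired t-test, normal approximation):
d = (z_α + z_β) / √n
d = (1.282 + 0.994) / √114
d = 2.276 / 10.677
d ≈ 0.21

By Cohen's convention (0.2 small / 0.5 medium / 0.8 large): small effect.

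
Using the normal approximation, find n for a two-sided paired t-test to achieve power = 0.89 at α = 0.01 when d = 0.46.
n = 69 pairs

Sample size formula (paired t-test, normal approximation):
n = ((z_{α/2} + z_β) / d)²

z_{α/2} = 2.576 (for α = 0.01, two-sided)
z_β = 1.227 (for power = 0.89)
d = 0.46

n = ((2.576 + 1.227) / 0.46)²
n = (8.267)²
n ≈ 68.34
Round up to the next whole number: n = 69 pairs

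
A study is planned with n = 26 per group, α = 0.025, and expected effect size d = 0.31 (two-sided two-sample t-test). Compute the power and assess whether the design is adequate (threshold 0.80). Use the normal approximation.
Power ≈ 0.13; the study is underpowered (power < 0.80)

Power calculation (two-sample t-test, normal approximation):
z_β = d · √(n/2) - z_{α/2}
z_β = 0.31 · √(26/2) - 2.241
z_β = 0.31 · 3.606 - 2.241
z_β = -1.124

Power = Φ(z_β) = Φ(-1.124) ≈ 0.131

Effect size d = 0.31 is small by Cohen's convention (0.2/0.5/0.8).

Threshold: power ≥ 0.80 is conventionally adequate.
Power ≈ 0.13 → the study is underpowered (power < 0.80).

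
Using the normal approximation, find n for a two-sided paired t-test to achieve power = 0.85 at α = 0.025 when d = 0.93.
n = 13 pairs

Sample size formula (paired t-test, normal approximation):
n = ((z_{α/2} + z_β) / d)²

z_{α/2} = 2.241 (for α = 0.025, two-sided)
z_β = 1.036 (for power = 0.85)
d = 0.93

n = ((2.241 + 1.036) / 0.93)²
n = (3.524)²
n ≈ 12.42
Round up to the next whole number: n = 13 pairs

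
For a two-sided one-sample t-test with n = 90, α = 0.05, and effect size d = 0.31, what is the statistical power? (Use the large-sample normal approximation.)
Power ≈ 0.84

Power calculation (one-sample t-test, normal approximation):
z_β = d · √n - z_{α/2}
z_β = 0.31 · √90 - 1.960
z_β = 0.31 · 9.487 - 1.960
z_β = 0.981

Power = Φ(z_β) = Φ(0.981) ≈ 0.837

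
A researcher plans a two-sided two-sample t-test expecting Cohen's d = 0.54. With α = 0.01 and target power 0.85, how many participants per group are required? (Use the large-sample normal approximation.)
n = 90 per group

Sample size formula (two-sample t-test, normal approximation):
n = 2 · ((z_{α/2} + z_β) / d)²

z_{α/2} = 2.576 (for α = 0.01, two-sided)
z_β = 1.036 (for power = 0.85)
d = 0.54

n = 2 · ((2.576 + 1.036) / 0.54)²
n = 2 · (6.689)²
n ≈ 89.49
Round up to the next whole number: n = 90 per group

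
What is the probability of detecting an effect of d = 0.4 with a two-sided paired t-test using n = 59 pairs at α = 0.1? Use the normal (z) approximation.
Power ≈ 0.92

Power calculation (paired t-test, normal approximation):
z_β = d · √n - z_{α/2}
z_β = 0.4 · √59 - 1.645
z_β = 0.4 · 7.681 - 1.645
z_β = 1.428

Power = Φ(z_β) = Φ(1.428) ≈ 0.923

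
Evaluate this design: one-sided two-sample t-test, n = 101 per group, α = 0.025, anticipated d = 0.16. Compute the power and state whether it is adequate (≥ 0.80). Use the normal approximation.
Power ≈ 0.21; the study is underpowered (power < 0.80)

Power calculation (two-sample t-test, normal approximation):
z_β = d · √(n/2) - z_α
z_β = 0.16 · √(101/2) - 1.960
z_β = 0.16 · 7.106 - 1.960
z_β = -0.823

Power = Φ(z_β) = Φ(-0.823) ≈ 0.205

Effect size d = 0.16 is very small by Cohen's convention (0.2/0.5/0.8).

Threshold: power ≥ 0.80 is conventionally adequate.
Power ≈ 0.21 → the study is underpowered (power < 0.80).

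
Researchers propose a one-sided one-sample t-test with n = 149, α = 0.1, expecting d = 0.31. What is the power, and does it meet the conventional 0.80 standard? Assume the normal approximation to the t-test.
Power ≈ 0.99; the study is adequately powered (power ≥ 0.80)

Power calculation (one-sample t-test, normal approximation):
z_β = d · √n - z_α
z_β = 0.31 · √149 - 1.282
z_β = 0.31 · 12.207 - 1.282
z_β = 2.502

Power = Φ(z_β) = Φ(2.502) ≈ 0.994

Effect size d = 0.31 is small by Cohen's convention (0.2/0.5/0.8).

Threshold: power ≥ 0.80 is conventionally adequate.
Power ≈ 0.99 → the study is adequately powered (power ≥ 0.80).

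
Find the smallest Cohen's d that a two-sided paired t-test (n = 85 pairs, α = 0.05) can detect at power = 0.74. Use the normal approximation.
d ≈ 0.28

Minimum detectable effect (paired t-test, normal approximation):
d = (z_{α/2} + z_β) / √n
d = (1.960 + 0.643) / √85
d = 2.603 / 9.220
d ≈ 0.28

By Cohen's convention (0.2 small / 0.5 medium / 0.8 large): small effect.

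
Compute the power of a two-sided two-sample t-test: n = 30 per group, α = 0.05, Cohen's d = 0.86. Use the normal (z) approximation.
Power ≈ 0.91

Power calculation (two-sample t-test, normal approximation):
z_β = d · √(n/2) - z_{α/2}
z_β = 0.86 · √(30/2) - 1.960
z_β = 0.86 · 3.873 - 1.960
z_β = 1.371

Power = Φ(z_β) = Φ(1.371) ≈ 0.915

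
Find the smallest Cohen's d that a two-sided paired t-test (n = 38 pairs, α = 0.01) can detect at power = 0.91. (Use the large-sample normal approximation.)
d ≈ 0.64

Minimum detectable effect (paired t-test, normal approximation):
d = (z_{α/2} + z_β) / √n
d = (2.576 + 1.341) / √38
d = 3.917 / 6.164
d ≈ 0.64

By Cohen's convention (0.2 small / 0.5 medium / 0.8 large): medium effect.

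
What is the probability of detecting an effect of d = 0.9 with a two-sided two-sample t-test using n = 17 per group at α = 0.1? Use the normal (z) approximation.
Power ≈ 0.84

Power calculation (two-sample t-test, normal approximation):
z_β = d · √(n/2) - z_{α/2}
z_β = 0.9 · √(17/2) - 1.645
z_β = 0.9 · 2.915 - 1.645
z_β = 0.979

Power = Φ(z_β) = Φ(0.979) ≈ 0.836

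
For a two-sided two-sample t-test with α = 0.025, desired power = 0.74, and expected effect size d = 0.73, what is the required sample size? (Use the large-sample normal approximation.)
n = 32 per group

Sample size formula (two-sample t-test, normal approximation):
n = 2 · ((z_{α/2} + z_β) / d)²

z_{α/2} = 2.241 (for α = 0.025, two-sided)
z_β = 0.643 (for power = 0.74)
d = 0.73

n = 2 · ((2.241 + 0.643) / 0.73)²
n = 2 · (3.951)²
n ≈ 31.22
Round up to the next whole number: n = 32 per group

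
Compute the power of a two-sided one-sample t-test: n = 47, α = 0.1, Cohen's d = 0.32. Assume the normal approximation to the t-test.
Power ≈ 0.71

Power calculation (one-sample t-test, normal approximation):
z_β = d · √n - z_{α/2}
z_β = 0.32 · √47 - 1.645
z_β = 0.32 · 6.856 - 1.645
z_β = 0.549

Power = Φ(z_β) = Φ(0.549) ≈ 0.708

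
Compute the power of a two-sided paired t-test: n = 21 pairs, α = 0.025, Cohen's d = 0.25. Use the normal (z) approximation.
Power ≈ 0.14

Power calculation (paired t-test, normal approximation):
z_β = d · √n - z_{α/2}
z_β = 0.25 · √21 - 2.241
z_β = 0.25 · 4.583 - 2.241
z_β = -1.096

Power = Φ(z_β) = Φ(-1.096) ≈ 0.137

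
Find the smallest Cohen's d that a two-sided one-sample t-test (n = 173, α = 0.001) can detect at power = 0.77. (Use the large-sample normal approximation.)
d ≈ 0.31

Minimum detectable effect (one-sample t-test, normal approximation):
d = (z_{α/2} + z_β) / √n
d = (3.291 + 0.739) / √173
d = 4.029 / 13.153
d ≈ 0.31

By Cohen's convention (0.2 small / 0.5 medium / 0.8 large): small effect.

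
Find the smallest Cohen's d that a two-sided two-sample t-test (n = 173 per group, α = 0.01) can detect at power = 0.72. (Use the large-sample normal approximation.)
d ≈ 0.34

Minimum detectable effect (two-sample t-test, normal approximation):
d = (z_{α/2} + z_β) / √(n/2)
d = (2.576 + 0.583) / √(173/2)
d = 3.159 / 9.301
d ≈ 0.34

By Cohen's convention (0.2 small / 0.5 medium / 0.8 large): small effect.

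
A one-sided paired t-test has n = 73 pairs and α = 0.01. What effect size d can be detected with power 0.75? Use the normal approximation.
d ≈ 0.35

Minimum detectable effect (paired t-test, normal approximation):
d = (z_α + z_β) / √n
d = (2.326 + 0.674) / √73
d = 3.001 / 8.544
d ≈ 0.35

By Cohen's convention (0.2 small / 0.5 medium / 0.8 large): small effect.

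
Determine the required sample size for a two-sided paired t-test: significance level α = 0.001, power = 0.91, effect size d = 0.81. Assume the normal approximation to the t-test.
n = 33 pairs

Sample size formula (paired t-test, normal approximation):
n = ((z_{α/2} + z_β) / d)²

z_{α/2} = 3.291 (for α = 0.001, two-sided)
z_β = 1.341 (for power = 0.91)
d = 0.81

n = ((3.291 + 1.341) / 0.81)²
n = (5.719)²
n ≈ 32.71
Round up to the next whole number: n = 33 pairs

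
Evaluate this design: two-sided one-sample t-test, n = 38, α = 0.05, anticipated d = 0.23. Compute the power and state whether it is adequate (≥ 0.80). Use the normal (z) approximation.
Power ≈ 0.29; the study is underpowered (power < 0.80)

Power calculation (one-sample t-test, normal approximation):
z_β = d · √n - z_{α/2}
z_β = 0.23 · √38 - 1.960
z_β = 0.23 · 6.164 - 1.960
z_β = -0.542

Power = Φ(z_β) = Φ(-0.542) ≈ 0.294

Effect size d = 0.23 is small by Cohen's convention (0.2/0.5/0.8).

Threshold: power ≥ 0.80 is conventionally adequate.
Power ≈ 0.29 → the study is underpowered (power < 0.80).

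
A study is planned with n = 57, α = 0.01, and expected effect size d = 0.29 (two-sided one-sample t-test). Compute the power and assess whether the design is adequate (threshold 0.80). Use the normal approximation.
Power ≈ 0.35; the study is underpowered (power < 0.80)

Power calculation (one-sample t-test, normal approximation):
z_β = d · √n - z_{α/2}
z_β = 0.29 · √57 - 2.576
z_β = 0.29 · 7.550 - 2.576
z_β = -0.386

Power = Φ(z_β) = Φ(-0.386) ≈ 0.350

Effect size d = 0.29 is small by Cohen's convention (0.2/0.5/0.8).

Threshold: power ≥ 0.80 is conventionally adequate.
Power ≈ 0.35 → the study is underpowered (power < 0.80).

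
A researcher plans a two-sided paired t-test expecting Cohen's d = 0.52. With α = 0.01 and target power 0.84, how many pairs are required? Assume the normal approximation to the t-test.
n = 48 pairs

Sample size formula (paired t-test, normal approximation):
n = ((z_{α/2} + z_β) / d)²

z_{α/2} = 2.576 (for α = 0.01, two-sided)
z_β = 0.994 (for power = 0.84)
d = 0.52

n = ((2.576 + 0.994) / 0.52)²
n = (6.865)²
n ≈ 47.13
Round up to the next whole number: n = 48 pairs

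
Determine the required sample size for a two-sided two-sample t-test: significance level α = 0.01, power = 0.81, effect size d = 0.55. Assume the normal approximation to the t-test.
n = 79 per group

Sample size formula (two-sample t-test, normal approximation):
n = 2 · ((z_{α/2} + z_β) / d)²

z_{α/2} = 2.576 (for α = 0.01, two-sided)
z_β = 0.878 (for power = 0.81)
d = 0.55

n = 2 · ((2.576 + 0.878) / 0.55)²
n = 2 · (6.280)²
n ≈ 78.88
Round up to the next whole number: n = 79 per group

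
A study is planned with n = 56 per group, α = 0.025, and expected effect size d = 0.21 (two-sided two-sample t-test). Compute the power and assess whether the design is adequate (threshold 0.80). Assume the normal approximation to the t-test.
Power ≈ 0.13; the study is underpowered (power < 0.80)

Power calculation (two-sample t-test, normal approximation):
z_β = d · √(n/2) - z_{α/2}
z_β = 0.21 · √(56/2) - 2.241
z_β = 0.21 · 5.292 - 2.241
z_β = -1.130

Power = Φ(z_β) = Φ(-1.130) ≈ 0.129

Effect size d = 0.21 is small by Cohen's convention (0.2/0.5/0.8).

Threshold: power ≥ 0.80 is conventionally adequate.
Power ≈ 0.13 → the study is underpowered (power < 0.80).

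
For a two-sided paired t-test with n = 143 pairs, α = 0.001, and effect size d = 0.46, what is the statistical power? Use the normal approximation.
Power ≈ 0.99

Power calculation (paired t-test, normal approximation):
z_β = d · √n - z_{α/2}
z_β = 0.46 · √143 - 3.291
z_β = 0.46 · 11.958 - 3.291
z_β = 2.210

Power = Φ(z_β) = Φ(2.210) ≈ 0.986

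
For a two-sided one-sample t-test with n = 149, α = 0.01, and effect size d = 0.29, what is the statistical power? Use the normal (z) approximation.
Power ≈ 0.83

Power calculation (one-sample t-test, normal approximation):
z_β = d · √n - z_{α/2}
z_β = 0.29 · √149 - 2.576
z_β = 0.29 · 12.207 - 2.576
z_β = 0.964

Power = Φ(z_β) = Φ(0.964) ≈ 0.832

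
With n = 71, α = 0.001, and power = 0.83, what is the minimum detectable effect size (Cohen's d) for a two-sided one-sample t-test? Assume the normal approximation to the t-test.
d ≈ 0.50

Minimum detectable effect (one-sample t-test, normal approximation):
d = (z_{α/2} + z_β) / √n
d = (3.291 + 0.954) / √71
d = 4.245 / 8.426
d ≈ 0.50

By Cohen's convention (0.2 small / 0.5 medium / 0.8 large): medium effect.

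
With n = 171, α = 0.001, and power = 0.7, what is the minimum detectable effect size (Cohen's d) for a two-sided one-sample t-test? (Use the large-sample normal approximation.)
d ≈ 0.29

Minimum detectable effect (one-sample t-test, normal approximation):
d = (z_{α/2} + z_β) / √n
d = (3.291 + 0.524) / √171
d = 3.815 / 13.077
d ≈ 0.29

By Cohen's convention (0.2 small / 0.5 medium / 0.8 large): small effect.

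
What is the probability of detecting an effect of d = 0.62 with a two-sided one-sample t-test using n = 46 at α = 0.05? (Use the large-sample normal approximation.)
Power ≈ 0.99

Power calculation (one-sample t-test, normal approximation):
z_β = d · √n - z_{α/2}
z_β = 0.62 · √46 - 1.960
z_β = 0.62 · 6.782 - 1.960
z_β = 2.245

Power = Φ(z_β) = Φ(2.245) ≈ 0.988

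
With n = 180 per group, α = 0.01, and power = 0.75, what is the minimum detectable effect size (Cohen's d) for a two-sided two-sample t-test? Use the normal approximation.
d ≈ 0.34

Minimum detectable effect (two-sample t-test, normal approximation):
d = (z_{α/2} + z_β) / √(n/2)
d = (2.576 + 0.674) / √(180/2)
d = 3.250 / 9.487
d ≈ 0.34

By Cohen's convention (0.2 small / 0.5 medium / 0.8 large): small effect.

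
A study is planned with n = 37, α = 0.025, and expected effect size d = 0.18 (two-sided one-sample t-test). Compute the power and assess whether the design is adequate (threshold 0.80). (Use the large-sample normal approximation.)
Power ≈ 0.13; the study is underpowered (power < 0.80)

Power calculation (one-sample t-test, normal approximation):
z_β = d · √n - z_{α/2}
z_β = 0.18 · √37 - 2.241
z_β = 0.18 · 6.083 - 2.241
z_β = -1.147

Power = Φ(z_β) = Φ(-1.147) ≈ 0.126

Effect size d = 0.18 is very small by Cohen's convention (0.2/0.5/0.8).

Threshold: power ≥ 0.80 is conventionally adequate.
Power ≈ 0.13 → the study is underpowered (power < 0.80).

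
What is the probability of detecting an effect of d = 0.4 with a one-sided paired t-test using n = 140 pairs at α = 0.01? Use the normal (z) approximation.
Power ≈ 0.99

Power calculation (paired t-test, normal approximation):
z_β = d · √n - z_α
z_β = 0.4 · √140 - 2.326
z_β = 0.4 · 11.832 - 2.326
z_β = 2.407

Power = Φ(z_β) = Φ(2.407) ≈ 0.992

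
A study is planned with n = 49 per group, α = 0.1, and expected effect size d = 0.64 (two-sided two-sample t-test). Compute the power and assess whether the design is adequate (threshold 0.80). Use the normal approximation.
Power ≈ 0.94; the study is adequately powered (power ≥ 0.80)

Power calculation (two-sample t-test, normal approximation):
z_β = d · √(n/2) - z_{α/2}
z_β = 0.64 · √(49/2) - 1.645
z_β = 0.64 · 4.950 - 1.645
z_β = 1.523

Power = Φ(z_β) = Φ(1.523) ≈ 0.936

Effect size d = 0.64 is medium by Cohen's convention (0.2/0.5/0.8).

Threshold: power ≥ 0.80 is conventionally adequate.
Power ≈ 0.94 → the study is adequately powered (power ≥ 0.80).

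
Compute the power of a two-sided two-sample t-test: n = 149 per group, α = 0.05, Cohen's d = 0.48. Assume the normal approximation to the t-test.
Power ≈ 0.99

Power calculation (two-sample t-test, normal approximation):
z_β = d · √(n/2) - z_{α/2}
z_β = 0.48 · √(149/2) - 1.960
z_β = 0.48 · 8.631 - 1.960
z_β = 2.183

Power = Φ(z_β) = Φ(2.183) ≈ 0.985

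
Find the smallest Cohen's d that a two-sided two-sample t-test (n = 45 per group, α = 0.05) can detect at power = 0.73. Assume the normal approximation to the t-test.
d ≈ 0.54

Minimum detectable effect (two-sample t-test, normal approximation):
d = (z_{α/2} + z_β) / √(n/2)
d = (1.960 + 0.613) / √(45/2)
d = 2.573 / 4.743
d ≈ 0.54

By Cohen's convention (0.2 small / 0.5 medium / 0.8 large): medium effect.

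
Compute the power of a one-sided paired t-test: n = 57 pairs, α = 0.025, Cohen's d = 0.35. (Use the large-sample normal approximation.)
Power ≈ 0.75

Power calculation (paired t-test, normal approximation):
z_β = d · √n - z_α
z_β = 0.35 · √57 - 1.960
z_β = 0.35 · 7.550 - 1.960
z_β = 0.682

Power = Φ(z_β) = Φ(0.682) ≈ 0.753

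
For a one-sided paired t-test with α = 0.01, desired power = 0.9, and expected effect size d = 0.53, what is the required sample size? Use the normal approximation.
n = 47 pairs

Sample size formula (paired t-test, normal approximation):
n = ((z_α + z_β) / d)²

z_α = 2.326 (for α = 0.01, one-sided)
z_β = 1.282 (for power = 0.9)
d = 0.53

n = ((2.326 + 1.282) / 0.53)²
n = (6.808)²
n ≈ 46.35
Round up to the next whole number: n = 47 pairs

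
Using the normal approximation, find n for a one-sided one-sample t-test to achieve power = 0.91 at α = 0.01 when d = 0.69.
n = 29

Sample size formula (one-sample t-test, normal approximation):
n = ((z_α + z_β) / d)²

z_α = 2.326 (for α = 0.01, one-sided)
z_β = 1.341 (for power = 0.91)
d = 0.69

n = ((2.326 + 1.341) / 0.69)²
n = (5.314)²
n ≈ 28.24
Round up to the next whole number: n = 29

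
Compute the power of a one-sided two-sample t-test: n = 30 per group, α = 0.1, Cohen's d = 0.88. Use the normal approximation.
Power ≈ 0.98

Power calculation (two-sample t-test, normal approximation):
z_β = d · √(n/2) - z_α
z_β = 0.88 · √(30/2) - 1.282
z_β = 0.88 · 3.873 - 1.282
z_β = 2.127

Power = Φ(z_β) = Φ(2.127) ≈ 0.983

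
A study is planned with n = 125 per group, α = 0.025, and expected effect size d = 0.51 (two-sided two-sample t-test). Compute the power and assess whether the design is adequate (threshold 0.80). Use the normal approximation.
Power ≈ 0.96; the study is adequately powered (power ≥ 0.80)

Power calculation (two-sample t-test, normal approximation):
z_β = d · √(n/2) - z_{α/2}
z_β = 0.51 · √(125/2) - 2.241
z_β = 0.51 · 7.906 - 2.241
z_β = 1.791

Power = Φ(z_β) = Φ(1.791) ≈ 0.963

Effect size d = 0.51 is medium by Cohen's convention (0.2/0.5/0.8).

Threshold: power ≥ 0.80 is conventionally adequate.
Power ≈ 0.96 → the study is adequately powered (power ≥ 0.80).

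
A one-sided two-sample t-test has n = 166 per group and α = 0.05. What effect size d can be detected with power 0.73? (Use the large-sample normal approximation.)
d ≈ 0.25

Minimum detectable effect (two-sample t-test, normal approximation):
d = (z_α + z_β) / √(n/2)
d = (1.645 + 0.613) / √(166/2)
d = 2.258 / 9.110
d ≈ 0.25

By Cohen's convention (0.2 small / 0.5 medium / 0.8 large): small effect.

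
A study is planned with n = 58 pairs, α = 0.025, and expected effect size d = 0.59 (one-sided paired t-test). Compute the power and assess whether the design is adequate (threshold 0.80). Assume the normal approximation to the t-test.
Power ≈ 0.99; the study is adequately powered (power ≥ 0.80)

Power calculation (paired t-test, normal approximation):
z_β = d · √n - z_α
z_β = 0.59 · √58 - 1.960
z_β = 0.59 · 7.616 - 1.960
z_β = 2.533

Power = Φ(z_β) = Φ(2.533) ≈ 0.994

Effect size d = 0.59 is medium by Cohen's convention (0.2/0.5/0.8).

Threshold: power ≥ 0.80 is conventionally adequate.
Power ≈ 0.99 → the study is adequately powered (power ≥ 0.80).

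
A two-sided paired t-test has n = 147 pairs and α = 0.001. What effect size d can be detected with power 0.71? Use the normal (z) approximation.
d ≈ 0.32

Minimum detectable effect (paired t-test, normal approximation):
d = (z_{α/2} + z_β) / √n
d = (3.291 + 0.553) / √147
d = 3.844 / 12.124
d ≈ 0.32

By Cohen's convention (0.2 small / 0.5 medium / 0.8 large): small effect.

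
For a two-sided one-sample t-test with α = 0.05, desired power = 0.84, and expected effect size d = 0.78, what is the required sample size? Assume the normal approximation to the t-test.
n = 15

Sample size formula (one-sample t-test, normal approximation):
n = ((z_{α/2} + z_β) / d)²

z_{α/2} = 1.960 (for α = 0.05, two-sided)
z_β = 0.994 (for power = 0.84)
d = 0.78

n = ((1.960 + 0.994) / 0.78)²
n = (3.787)²
n ≈ 14.34
Round up to the next whole number: n = 15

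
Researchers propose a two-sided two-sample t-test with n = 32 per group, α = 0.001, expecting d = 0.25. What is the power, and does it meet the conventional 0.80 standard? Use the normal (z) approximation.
Power ≈ 0.01; the study is underpowered (power < 0.80)

Power calculation (two-sample t-test, normal approximation):
z_β = d · √(n/2) - z_{α/2}
z_β = 0.25 · √(32/2) - 3.291
z_β = 0.25 · 4.000 - 3.291
z_β = -2.291

Power = Φ(z_β) = Φ(-2.291) ≈ 0.011

Effect size d = 0.25 is small by Cohen's convention (0.2/0.5/0.8).

Threshold: power ≥ 0.80 is conventionally adequate.
Power ≈ 0.01 → the study is underpowered (power < 0.80).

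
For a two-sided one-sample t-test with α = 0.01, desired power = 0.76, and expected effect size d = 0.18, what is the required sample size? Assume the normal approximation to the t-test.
n = 333

Sample size formula (one-sample t-test, normal approximation):
n = ((z_{α/2} + z_β) / d)²

z_{α/2} = 2.576 (for α = 0.01, two-sided)
z_β = 0.706 (for power = 0.76)
d = 0.18

n = ((2.576 + 0.706) / 0.18)²
n = (18.233)²
n ≈ 332.44
Round up to the next whole number: n = 333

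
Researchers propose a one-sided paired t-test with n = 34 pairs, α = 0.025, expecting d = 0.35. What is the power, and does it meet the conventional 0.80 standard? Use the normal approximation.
Power ≈ 0.53; the study is underpowered (power < 0.80)

Power calculation (paired t-test, normal approximation):
z_β = d · √n - z_α
z_β = 0.35 · √34 - 1.960
z_β = 0.35 · 5.831 - 1.960
z_β = 0.081

Power = Φ(z_β) = Φ(0.081) ≈ 0.532

Effect size d = 0.35 is small by Cohen's convention (0.2/0.5/0.8).

Threshold: power ≥ 0.80 is conventionally adequate.
Power ≈ 0.53 → the study is underpowered (power < 0.80).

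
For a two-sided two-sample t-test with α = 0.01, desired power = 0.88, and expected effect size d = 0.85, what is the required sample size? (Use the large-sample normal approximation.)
n = 39 per group

Sample size formula (two-sample t-test, normal approximation):
n = 2 · ((z_{α/2} + z_β) / d)²

z_{α/2} = 2.576 (for α = 0.01, two-sided)
z_β = 1.175 (for power = 0.88)
d = 0.85

n = 2 · ((2.576 + 1.175) / 0.85)²
n = 2 · (4.413)²
n ≈ 38.95
Round up to the next whole number: n = 39 per group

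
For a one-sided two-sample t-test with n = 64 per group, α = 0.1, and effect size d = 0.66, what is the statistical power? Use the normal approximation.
Power ≈ 0.99

Power calculation (two-sample t-test, normal approximation):
z_β = d · √(n/2) - z_α
z_β = 0.66 · √(64/2) - 1.282
z_β = 0.66 · 5.657 - 1.282
z_β = 2.452

Power = Φ(z_β) = Φ(2.452) ≈ 0.993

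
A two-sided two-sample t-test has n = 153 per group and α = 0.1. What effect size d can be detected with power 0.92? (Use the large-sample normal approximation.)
d ≈ 0.35

Minimum detectable effect (two-sample t-test, normal approximation):
d = (z_{α/2} + z_β) / √(n/2)
d = (1.645 + 1.405) / √(153/2)
d = 3.050 / 8.746
d ≈ 0.35

By Cohen's convention (0.2 small / 0.5 medium / 0.8 large): small effect.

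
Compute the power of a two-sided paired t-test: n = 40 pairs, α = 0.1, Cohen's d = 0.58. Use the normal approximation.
Power ≈ 0.98

Power calculation (paired t-test, normal approximation):
z_β = d · √n - z_{α/2}
z_β = 0.58 · √40 - 1.645
z_β = 0.58 · 6.325 - 1.645
z_β = 2.023

Power = Φ(z_β) = Φ(2.023) ≈ 0.978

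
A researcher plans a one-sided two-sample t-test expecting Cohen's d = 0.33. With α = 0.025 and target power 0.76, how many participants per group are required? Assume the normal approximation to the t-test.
n = 131 per group

Sample size formula (two-sample t-test, normal approximation):
n = 2 · ((z_α + z_β) / d)²

z_α = 1.960 (for α = 0.025, one-sided)
z_β = 0.706 (for power = 0.76)
d = 0.33

n = 2 · ((1.960 + 0.706) / 0.33)²
n = 2 · (8.079)²
n ≈ 130.54
Round up to the next whole number: n = 131 per group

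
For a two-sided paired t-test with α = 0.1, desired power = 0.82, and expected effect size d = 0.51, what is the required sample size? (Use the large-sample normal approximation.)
n = 26 pairs

Sample size formula (paired t-test, normal approximation):
n = ((z_{α/2} + z_β) / d)²

z_{α/2} = 1.645 (for α = 0.1, two-sided)
z_β = 0.915 (for power = 0.82)
d = 0.51

n = ((1.645 + 0.915) / 0.51)²
n = (5.020)²
n ≈ 25.20
Round up to the next whole number: n = 26 pairs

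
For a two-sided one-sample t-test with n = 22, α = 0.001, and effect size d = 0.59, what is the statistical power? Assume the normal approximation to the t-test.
Power ≈ 0.30

Power calculation (one-sample t-test, normal approximation):
z_β = d · √n - z_{α/2}
z_β = 0.59 · √22 - 3.291
z_β = 0.59 · 4.690 - 3.291
z_β = -0.523

Power = Φ(z_β) = Φ(-0.523) ≈ 0.300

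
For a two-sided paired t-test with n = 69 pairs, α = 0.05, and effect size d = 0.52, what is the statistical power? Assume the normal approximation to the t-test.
Power ≈ 0.99

Power calculation (paired t-test, normal approximation):
z_β = d · √n - z_{α/2}
z_β = 0.52 · √69 - 1.960
z_β = 0.52 · 8.307 - 1.960
z_β = 2.359

Power = Φ(z_β) = Φ(2.359) ≈ 0.991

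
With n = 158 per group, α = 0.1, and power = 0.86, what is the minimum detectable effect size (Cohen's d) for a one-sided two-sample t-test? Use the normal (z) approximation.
d ≈ 0.27

Minimum detectable effect (two-sample t-test, normal approximation):
d = (z_α + z_β) / √(n/2)
d = (1.282 + 1.080) / √(158/2)
d = 2.362 / 8.888
d ≈ 0.27

By Cohen's convention (0.2 small / 0.5 medium / 0.8 large): small effect.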